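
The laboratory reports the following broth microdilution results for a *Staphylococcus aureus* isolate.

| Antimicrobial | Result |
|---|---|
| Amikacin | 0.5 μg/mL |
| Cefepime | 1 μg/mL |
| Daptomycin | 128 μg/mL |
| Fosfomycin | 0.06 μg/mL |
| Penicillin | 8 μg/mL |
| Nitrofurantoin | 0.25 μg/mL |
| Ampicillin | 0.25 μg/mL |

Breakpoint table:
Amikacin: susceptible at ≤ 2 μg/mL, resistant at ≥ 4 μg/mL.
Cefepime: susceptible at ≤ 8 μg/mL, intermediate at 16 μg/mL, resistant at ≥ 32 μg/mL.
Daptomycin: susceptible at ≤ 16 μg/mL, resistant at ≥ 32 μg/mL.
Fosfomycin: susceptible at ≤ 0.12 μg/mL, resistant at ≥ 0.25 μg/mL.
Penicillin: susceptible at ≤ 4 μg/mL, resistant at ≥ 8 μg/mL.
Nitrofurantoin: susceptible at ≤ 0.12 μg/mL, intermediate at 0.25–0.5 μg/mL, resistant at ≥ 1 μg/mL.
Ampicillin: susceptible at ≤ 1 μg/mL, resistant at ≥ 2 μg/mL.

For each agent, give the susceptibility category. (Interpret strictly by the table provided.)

Amikacin (0.5 μg/mL) ≤ 2 μg/mL → susceptible
Cefepime (1 μg/mL) ≤ 8 μg/mL — susceptible
Daptomycin: 128 μg/mL is ≥ 32 μg/mL ⇒ R
Fosfomycin 0.06 μg/mL: ≤ 0.12 μg/mL ⇒ Susceptible
Penicillin (8 μg/mL) ≥ 8 μg/mL ⇒ R
Nitrofurantoin: 0.25 μg/mL is in 0.25–0.5 μg/mL ⇒ Intermediate
Ampicillin 0.25 μg/mL: ≤ 1 μg/mL → Susceptible

S, S, R, S, R, I, S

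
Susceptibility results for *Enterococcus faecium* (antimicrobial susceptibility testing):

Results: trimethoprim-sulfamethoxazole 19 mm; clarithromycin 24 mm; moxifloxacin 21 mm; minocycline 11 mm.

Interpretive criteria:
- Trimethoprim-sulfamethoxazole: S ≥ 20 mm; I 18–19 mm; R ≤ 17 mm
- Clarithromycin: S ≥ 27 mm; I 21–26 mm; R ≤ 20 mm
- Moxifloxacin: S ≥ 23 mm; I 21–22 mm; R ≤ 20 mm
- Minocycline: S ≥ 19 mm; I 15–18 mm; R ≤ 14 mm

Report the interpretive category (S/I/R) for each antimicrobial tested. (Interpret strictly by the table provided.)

Trimethoprim-sulfamethoxazole: 19 mm is in 18–19 mm — intermediate
Clarithromycin: 24 mm is in 21–26 mm → intermediate
Moxifloxacin (21 mm) in 21–22 mm ⇒ Intermediate
Minocycline (11 mm) ≤ 14 mm → R

I, I, I, R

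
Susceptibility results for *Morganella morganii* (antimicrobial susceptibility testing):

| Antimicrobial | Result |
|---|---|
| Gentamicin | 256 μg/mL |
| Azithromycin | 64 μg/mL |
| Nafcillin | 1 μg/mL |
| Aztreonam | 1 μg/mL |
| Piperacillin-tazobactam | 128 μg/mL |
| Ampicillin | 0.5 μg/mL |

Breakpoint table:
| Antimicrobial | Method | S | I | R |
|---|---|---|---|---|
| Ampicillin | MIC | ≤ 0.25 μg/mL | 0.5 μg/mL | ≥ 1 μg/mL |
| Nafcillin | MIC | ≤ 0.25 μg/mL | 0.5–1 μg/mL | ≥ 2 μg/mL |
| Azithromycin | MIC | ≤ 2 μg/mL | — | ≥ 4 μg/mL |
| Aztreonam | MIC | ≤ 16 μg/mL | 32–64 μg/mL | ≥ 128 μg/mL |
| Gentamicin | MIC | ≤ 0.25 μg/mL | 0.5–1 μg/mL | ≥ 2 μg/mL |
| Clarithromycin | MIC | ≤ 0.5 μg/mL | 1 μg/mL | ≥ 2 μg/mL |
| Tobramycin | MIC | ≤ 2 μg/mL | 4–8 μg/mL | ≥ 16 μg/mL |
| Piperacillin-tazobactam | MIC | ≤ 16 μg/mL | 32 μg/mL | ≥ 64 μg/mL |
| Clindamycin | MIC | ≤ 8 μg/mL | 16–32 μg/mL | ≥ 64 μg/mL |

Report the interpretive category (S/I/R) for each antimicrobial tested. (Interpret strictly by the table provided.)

R, R, I, S, R, I

Gentamicin: 256 μg/mL is ≥ 2 μg/mL → R
Azithromycin 64 μg/mL: ≥ 4 μg/mL — Resistant
Nafcillin 1 μg/mL: in 0.5–1 μg/mL ⇒ intermediate
Aztreonam (1 μg/mL) ≤ 16 μg/mL → susceptible
Piperacillin-tazobactam: 128 μg/mL is ≥ 64 μg/mL ⇒ R
Ampicillin: 0.5 μg/mL is = 0.5 μg/mL ⇒ I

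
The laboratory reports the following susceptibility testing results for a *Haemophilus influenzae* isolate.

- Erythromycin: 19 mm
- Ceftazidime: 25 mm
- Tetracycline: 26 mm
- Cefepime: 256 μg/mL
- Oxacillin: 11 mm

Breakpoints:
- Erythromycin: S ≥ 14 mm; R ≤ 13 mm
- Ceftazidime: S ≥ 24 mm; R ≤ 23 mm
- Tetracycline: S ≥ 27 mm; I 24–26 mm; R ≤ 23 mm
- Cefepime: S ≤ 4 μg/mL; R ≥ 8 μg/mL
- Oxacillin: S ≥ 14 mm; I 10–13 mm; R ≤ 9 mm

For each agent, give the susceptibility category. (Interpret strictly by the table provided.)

Erythromycin (19 mm) ≥ 14 mm — Susceptible
Ceftazidime (25 mm) ≥ 24 mm → susceptible
Tetracycline: 26 mm is in 24–26 mm — intermediate
Cefepime 256 μg/mL: ≥ 8 μg/mL ⇒ resistant
Oxacillin 11 mm: in 10–13 mm ⇒ I

S, S, I, R, I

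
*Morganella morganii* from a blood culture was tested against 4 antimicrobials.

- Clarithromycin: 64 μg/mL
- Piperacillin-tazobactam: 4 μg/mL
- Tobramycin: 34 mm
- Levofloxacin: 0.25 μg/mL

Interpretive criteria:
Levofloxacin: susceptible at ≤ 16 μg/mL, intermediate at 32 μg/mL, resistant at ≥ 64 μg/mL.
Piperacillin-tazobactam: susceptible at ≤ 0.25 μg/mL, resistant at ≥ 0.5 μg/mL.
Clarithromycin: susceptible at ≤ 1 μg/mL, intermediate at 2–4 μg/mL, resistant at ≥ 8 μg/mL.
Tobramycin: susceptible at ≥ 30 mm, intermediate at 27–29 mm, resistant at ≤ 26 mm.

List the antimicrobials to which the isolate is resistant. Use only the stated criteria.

Clarithromycin (64 μg/mL) ≥ 8 μg/mL → R
Piperacillin-tazobactam 4 μg/mL: ≥ 0.5 μg/mL → resistant
Tobramycin: 34 mm is ≥ 30 mm — susceptible
Levofloxacin (0.25 μg/mL) ≤ 16 μg/mL — susceptible

clarithromycin, piperacillin-tazobactam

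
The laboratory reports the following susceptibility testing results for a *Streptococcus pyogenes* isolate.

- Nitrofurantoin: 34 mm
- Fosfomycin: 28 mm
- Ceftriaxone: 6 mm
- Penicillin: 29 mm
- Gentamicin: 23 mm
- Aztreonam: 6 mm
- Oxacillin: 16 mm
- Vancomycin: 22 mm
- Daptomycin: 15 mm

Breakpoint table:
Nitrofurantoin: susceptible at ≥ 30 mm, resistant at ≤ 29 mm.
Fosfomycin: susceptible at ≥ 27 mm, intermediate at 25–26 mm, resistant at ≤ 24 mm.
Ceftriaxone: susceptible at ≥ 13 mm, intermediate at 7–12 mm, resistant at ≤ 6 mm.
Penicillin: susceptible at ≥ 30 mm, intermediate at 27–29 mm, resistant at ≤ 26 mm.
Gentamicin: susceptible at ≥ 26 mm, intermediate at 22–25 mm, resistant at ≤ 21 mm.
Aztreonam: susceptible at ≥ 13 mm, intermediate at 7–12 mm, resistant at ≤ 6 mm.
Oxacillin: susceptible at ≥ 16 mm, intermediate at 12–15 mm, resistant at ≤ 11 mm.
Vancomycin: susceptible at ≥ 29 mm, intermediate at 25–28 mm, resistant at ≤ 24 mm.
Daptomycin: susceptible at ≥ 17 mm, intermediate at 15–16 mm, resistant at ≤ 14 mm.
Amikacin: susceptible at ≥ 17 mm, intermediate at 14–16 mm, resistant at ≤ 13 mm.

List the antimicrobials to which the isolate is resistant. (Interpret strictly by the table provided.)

ceftriaxone, aztreonam, vancomycin

Nitrofurantoin (34 mm) ≥ 30 mm → Susceptible
Fosfomycin: 28 mm is ≥ 27 mm — Susceptible
Ceftriaxone 6 mm: ≤ 6 mm — resistant
Penicillin: 29 mm is in 27–29 mm → I
Gentamicin 23 mm: in 22–25 mm — intermediate
Aztreonam (6 mm) ≤ 6 mm ⇒ R
Oxacillin (16 mm) ≥ 16 mm — S
Vancomycin 22 mm: ≤ 24 mm ⇒ resistant
Daptomycin (15 mm) in 15–16 mm — I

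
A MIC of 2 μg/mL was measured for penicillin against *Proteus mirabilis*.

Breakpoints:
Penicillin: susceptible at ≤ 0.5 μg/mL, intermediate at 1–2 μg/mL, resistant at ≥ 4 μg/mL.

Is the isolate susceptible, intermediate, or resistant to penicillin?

Intermediate

Penicillin 2 μg/mL: in 1–2 μg/mL → Intermediate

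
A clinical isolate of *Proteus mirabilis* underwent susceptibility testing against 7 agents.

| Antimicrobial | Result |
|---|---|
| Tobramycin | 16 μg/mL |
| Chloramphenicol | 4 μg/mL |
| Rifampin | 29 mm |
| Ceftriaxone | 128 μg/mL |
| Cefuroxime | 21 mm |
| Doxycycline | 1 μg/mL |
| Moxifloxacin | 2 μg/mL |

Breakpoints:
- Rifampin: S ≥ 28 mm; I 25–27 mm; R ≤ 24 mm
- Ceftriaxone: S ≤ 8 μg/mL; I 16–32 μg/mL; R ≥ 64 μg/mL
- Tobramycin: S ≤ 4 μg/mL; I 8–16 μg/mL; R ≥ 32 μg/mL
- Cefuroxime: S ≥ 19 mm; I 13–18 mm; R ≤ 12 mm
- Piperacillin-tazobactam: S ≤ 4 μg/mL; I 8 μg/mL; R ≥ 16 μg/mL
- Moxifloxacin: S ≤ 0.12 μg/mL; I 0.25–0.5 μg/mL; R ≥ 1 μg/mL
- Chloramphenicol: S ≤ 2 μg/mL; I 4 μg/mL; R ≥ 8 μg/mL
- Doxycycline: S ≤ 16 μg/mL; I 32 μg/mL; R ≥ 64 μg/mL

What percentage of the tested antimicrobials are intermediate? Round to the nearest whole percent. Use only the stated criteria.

Tobramycin (16 μg/mL) in 8–16 μg/mL ⇒ intermediate
Chloramphenicol (4 μg/mL) = 4 μg/mL → Intermediate
Rifampin 29 mm: ≥ 28 mm ⇒ S
Ceftriaxone (128 μg/mL) ≥ 64 μg/mL — R
Cefuroxime: 21 mm is ≥ 19 mm ⇒ Susceptible
Doxycycline (1 μg/mL) ≤ 16 μg/mL ⇒ Susceptible
Moxifloxacin (2 μg/mL) ≥ 1 μg/mL ⇒ R
Intermediate: 2/7

29%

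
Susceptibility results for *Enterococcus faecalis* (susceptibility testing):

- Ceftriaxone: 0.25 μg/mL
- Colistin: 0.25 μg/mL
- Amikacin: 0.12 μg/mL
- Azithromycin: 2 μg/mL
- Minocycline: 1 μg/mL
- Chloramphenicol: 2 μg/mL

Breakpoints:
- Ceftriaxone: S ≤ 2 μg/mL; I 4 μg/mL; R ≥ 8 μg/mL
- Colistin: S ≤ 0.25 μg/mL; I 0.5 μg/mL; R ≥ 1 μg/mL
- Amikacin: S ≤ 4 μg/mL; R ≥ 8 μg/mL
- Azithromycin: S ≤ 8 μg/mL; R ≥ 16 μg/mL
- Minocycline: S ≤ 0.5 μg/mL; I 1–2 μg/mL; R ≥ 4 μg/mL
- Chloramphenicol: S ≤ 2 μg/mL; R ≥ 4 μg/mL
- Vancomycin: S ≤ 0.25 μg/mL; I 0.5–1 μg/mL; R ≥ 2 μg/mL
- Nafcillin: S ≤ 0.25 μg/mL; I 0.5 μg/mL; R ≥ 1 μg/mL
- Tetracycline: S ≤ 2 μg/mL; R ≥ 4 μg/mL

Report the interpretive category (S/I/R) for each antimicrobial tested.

S, S, S, S, I, S

Ceftriaxone 0.25 μg/mL: ≤ 2 μg/mL — Susceptible
Colistin 0.25 μg/mL: ≤ 0.25 μg/mL — S
Amikacin 0.12 μg/mL: ≤ 4 μg/mL → Susceptible
Azithromycin (2 μg/mL) ≤ 8 μg/mL — Susceptible
Minocycline: 1 μg/mL is in 1–2 μg/mL → intermediate
Chloramphenicol: 2 μg/mL is ≤ 2 μg/mL — S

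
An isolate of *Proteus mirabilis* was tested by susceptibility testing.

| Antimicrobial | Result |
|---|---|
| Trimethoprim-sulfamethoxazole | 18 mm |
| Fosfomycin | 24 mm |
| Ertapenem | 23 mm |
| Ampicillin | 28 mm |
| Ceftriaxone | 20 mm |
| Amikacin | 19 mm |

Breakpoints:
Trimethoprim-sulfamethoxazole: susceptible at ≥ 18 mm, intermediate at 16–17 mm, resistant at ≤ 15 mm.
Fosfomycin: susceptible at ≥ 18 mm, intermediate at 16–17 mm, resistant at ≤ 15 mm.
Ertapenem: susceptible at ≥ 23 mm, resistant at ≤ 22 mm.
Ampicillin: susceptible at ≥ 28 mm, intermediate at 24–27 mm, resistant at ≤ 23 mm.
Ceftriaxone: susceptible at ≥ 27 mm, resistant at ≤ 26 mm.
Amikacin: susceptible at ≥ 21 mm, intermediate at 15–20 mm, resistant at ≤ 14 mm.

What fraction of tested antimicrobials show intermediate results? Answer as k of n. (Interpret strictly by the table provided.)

1 of 6

Trimethoprim-sulfamethoxazole (18 mm) ≥ 18 mm → susceptible
Fosfomycin (24 mm) ≥ 18 mm — S
Ertapenem (23 mm) ≥ 23 mm → Susceptible
Ampicillin (28 mm) ≥ 28 mm — Susceptible
Ceftriaxone: 20 mm is ≤ 26 mm ⇒ resistant
Amikacin: 19 mm is in 15–20 mm — I
Intermediate: 1/6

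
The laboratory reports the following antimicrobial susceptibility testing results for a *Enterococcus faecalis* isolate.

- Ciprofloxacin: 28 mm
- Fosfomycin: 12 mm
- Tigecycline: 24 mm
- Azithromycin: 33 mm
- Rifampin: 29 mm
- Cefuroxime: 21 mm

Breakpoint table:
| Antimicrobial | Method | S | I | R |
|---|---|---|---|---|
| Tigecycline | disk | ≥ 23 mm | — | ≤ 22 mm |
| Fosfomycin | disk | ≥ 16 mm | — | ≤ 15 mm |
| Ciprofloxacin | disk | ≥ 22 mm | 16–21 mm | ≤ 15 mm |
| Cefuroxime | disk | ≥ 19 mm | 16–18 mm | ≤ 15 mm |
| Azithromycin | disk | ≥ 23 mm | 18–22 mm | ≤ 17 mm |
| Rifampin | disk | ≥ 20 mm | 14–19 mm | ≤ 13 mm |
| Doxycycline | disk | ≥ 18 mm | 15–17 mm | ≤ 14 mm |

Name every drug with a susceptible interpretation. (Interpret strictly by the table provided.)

ciprofloxacin, tigecycline, azithromycin, rifampin, cefuroxime

Ciprofloxacin (28 mm) ≥ 22 mm — S
Fosfomycin: 12 mm is ≤ 15 mm → R
Tigecycline 24 mm: ≥ 23 mm ⇒ susceptible
Azithromycin: 33 mm is ≥ 23 mm — susceptible
Rifampin: 29 mm is ≥ 20 mm → S
Cefuroxime (21 mm) ≥ 19 mm ⇒ S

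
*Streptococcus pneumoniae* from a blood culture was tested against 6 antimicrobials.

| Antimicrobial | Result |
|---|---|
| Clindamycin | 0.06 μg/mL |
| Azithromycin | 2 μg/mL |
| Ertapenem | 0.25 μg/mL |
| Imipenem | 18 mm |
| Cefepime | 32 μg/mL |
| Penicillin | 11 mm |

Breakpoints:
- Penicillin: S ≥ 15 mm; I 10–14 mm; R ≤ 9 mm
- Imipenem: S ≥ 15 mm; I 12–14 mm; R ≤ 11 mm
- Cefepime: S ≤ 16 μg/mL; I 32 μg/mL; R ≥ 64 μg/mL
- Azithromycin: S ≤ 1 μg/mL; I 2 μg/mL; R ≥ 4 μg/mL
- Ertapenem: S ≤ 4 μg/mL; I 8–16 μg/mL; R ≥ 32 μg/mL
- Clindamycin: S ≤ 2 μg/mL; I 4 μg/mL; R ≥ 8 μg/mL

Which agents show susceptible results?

Clindamycin: 0.06 μg/mL is ≤ 2 μg/mL ⇒ S
Azithromycin (2 μg/mL) = 2 μg/mL ⇒ Intermediate
Ertapenem (0.25 μg/mL) ≤ 4 μg/mL ⇒ susceptible
Imipenem: 18 mm is ≥ 15 mm → S
Cefepime: 32 μg/mL is = 32 μg/mL — I
Penicillin (11 mm) in 10–14 mm — I

clindamycin, ertapenem, imipenem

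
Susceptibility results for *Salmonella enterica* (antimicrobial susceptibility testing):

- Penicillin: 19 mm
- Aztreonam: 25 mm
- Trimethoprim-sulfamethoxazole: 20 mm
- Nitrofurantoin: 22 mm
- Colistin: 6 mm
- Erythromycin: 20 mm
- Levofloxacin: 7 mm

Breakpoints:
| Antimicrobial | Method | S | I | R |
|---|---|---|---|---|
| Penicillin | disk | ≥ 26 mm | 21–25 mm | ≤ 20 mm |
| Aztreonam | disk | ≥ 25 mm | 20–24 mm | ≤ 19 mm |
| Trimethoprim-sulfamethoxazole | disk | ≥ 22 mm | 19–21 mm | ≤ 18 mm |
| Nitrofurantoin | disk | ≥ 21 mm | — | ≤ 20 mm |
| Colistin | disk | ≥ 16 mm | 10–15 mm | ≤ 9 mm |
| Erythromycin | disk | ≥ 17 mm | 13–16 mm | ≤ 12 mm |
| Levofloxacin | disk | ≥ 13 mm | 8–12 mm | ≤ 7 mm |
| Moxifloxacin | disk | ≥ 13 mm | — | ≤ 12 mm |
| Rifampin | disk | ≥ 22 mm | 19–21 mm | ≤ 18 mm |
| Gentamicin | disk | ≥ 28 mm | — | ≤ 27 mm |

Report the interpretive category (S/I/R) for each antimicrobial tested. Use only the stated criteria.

Penicillin 19 mm: ≤ 20 mm ⇒ resistant
Aztreonam (25 mm) ≥ 25 mm — Susceptible
Trimethoprim-sulfamethoxazole: 20 mm is in 19–21 mm → Intermediate
Nitrofurantoin: 22 mm is ≥ 21 mm — S
Colistin (6 mm) ≤ 9 mm — R
Erythromycin: 20 mm is ≥ 17 mm → susceptible
Levofloxacin: 7 mm is ≤ 7 mm → resistant

R, S, I, S, R, S, R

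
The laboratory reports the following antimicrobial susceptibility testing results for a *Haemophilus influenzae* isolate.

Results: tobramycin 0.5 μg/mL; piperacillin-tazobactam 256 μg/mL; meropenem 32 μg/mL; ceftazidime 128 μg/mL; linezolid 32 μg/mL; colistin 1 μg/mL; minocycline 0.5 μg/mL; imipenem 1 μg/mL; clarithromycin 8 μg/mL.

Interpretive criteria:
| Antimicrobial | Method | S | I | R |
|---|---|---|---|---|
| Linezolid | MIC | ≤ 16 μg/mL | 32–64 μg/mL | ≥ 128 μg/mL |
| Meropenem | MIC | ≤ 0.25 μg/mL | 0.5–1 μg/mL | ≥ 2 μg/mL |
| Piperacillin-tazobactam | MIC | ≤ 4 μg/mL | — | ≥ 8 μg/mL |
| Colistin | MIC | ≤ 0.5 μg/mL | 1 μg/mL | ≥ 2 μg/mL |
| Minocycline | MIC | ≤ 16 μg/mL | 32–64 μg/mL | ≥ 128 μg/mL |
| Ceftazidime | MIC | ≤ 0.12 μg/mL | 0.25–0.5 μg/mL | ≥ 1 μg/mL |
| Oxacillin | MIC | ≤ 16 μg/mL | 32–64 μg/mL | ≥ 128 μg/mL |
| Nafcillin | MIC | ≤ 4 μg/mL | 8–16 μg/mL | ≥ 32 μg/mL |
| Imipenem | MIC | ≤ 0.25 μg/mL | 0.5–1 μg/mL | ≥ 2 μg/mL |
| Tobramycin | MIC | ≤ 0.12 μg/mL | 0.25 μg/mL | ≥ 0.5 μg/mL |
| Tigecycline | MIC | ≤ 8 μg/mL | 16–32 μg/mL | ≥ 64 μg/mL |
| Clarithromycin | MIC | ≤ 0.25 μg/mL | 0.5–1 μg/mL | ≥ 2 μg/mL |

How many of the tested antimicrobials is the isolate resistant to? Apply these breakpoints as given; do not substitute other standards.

5

Tobramycin (0.5 μg/mL) ≥ 0.5 μg/mL ⇒ R
Piperacillin-tazobactam (256 μg/mL) ≥ 8 μg/mL — resistant
Meropenem (32 μg/mL) ≥ 2 μg/mL — resistant
Ceftazidime 128 μg/mL: ≥ 1 μg/mL ⇒ R
Linezolid 32 μg/mL: in 32–64 μg/mL ⇒ I
Colistin (1 μg/mL) = 1 μg/mL — I
Minocycline (0.5 μg/mL) ≤ 16 μg/mL — S
Imipenem 1 μg/mL: in 0.5–1 μg/mL ⇒ intermediate
Clarithromycin 8 μg/mL: ≥ 2 μg/mL → Resistant
Resistant: 5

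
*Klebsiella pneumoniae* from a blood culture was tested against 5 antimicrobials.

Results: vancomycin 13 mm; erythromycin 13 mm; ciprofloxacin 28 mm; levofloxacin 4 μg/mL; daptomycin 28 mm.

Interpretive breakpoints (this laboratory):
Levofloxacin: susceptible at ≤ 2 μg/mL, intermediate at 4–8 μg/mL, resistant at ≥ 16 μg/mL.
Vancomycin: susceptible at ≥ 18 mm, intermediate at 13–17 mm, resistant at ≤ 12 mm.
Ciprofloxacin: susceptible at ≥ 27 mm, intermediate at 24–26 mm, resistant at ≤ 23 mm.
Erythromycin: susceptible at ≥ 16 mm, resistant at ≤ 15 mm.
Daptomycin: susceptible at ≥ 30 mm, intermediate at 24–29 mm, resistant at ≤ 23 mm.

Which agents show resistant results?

Vancomycin: 13 mm is in 13–17 mm ⇒ intermediate
Erythromycin (13 mm) ≤ 15 mm ⇒ R
Ciprofloxacin (28 mm) ≥ 27 mm ⇒ susceptible
Levofloxacin (4 μg/mL) in 4–8 μg/mL — Intermediate
Daptomycin (28 mm) in 24–29 mm — Intermediate

erythromycin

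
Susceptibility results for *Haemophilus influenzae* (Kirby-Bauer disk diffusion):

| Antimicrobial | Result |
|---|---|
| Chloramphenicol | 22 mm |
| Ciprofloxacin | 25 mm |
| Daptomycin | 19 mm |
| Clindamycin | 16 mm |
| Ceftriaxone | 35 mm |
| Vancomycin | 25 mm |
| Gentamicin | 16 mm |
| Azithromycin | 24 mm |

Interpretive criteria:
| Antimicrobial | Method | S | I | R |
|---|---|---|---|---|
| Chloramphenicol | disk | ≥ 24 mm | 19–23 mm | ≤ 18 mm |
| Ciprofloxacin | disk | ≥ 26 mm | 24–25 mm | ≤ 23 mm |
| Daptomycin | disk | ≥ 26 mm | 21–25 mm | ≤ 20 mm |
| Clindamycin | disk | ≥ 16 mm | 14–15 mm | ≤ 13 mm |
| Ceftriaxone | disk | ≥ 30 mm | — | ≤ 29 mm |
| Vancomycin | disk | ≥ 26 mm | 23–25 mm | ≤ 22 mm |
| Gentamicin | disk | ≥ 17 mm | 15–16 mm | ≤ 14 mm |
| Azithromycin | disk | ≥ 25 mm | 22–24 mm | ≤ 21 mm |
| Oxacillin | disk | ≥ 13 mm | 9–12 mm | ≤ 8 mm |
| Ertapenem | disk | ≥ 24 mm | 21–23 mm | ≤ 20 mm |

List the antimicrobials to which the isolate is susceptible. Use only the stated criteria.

clindamycin, ceftriaxone

Chloramphenicol 22 mm: in 19–23 mm → intermediate
Ciprofloxacin (25 mm) in 24–25 mm → I
Daptomycin 19 mm: ≤ 20 mm ⇒ R
Clindamycin: 16 mm is ≥ 16 mm — S
Ceftriaxone (35 mm) ≥ 30 mm → susceptible
Vancomycin 25 mm: in 23–25 mm → I
Gentamicin 16 mm: in 15–16 mm — I
Azithromycin (24 mm) in 22–24 mm → intermediate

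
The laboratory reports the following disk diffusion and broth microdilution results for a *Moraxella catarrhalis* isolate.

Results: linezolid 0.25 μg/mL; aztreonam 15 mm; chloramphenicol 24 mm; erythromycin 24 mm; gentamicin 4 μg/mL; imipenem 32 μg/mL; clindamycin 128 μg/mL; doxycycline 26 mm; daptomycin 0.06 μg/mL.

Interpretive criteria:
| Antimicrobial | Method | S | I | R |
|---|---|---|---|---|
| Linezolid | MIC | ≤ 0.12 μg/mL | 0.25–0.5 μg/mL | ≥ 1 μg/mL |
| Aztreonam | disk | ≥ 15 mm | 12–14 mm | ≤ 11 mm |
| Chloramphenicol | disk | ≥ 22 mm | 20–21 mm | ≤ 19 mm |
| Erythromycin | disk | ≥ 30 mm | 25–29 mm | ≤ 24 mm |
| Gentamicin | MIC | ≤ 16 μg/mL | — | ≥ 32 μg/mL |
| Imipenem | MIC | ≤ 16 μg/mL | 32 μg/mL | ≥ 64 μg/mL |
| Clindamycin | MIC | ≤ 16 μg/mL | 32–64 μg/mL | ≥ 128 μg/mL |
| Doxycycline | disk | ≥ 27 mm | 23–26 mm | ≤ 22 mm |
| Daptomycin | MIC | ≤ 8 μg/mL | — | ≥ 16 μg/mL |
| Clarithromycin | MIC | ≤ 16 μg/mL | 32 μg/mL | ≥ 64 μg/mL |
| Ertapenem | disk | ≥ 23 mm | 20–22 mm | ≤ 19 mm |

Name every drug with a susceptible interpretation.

aztreonam, chloramphenicol, gentamicin, daptomycin

Linezolid (0.25 μg/mL) in 0.25–0.5 μg/mL — Intermediate
Aztreonam (15 mm) ≥ 15 mm ⇒ susceptible
Chloramphenicol (24 mm) ≥ 22 mm — S
Erythromycin (24 mm) ≤ 24 mm ⇒ resistant
Gentamicin 4 μg/mL: ≤ 16 μg/mL ⇒ S
Imipenem: 32 μg/mL is = 32 μg/mL ⇒ I
Clindamycin (128 μg/mL) ≥ 128 μg/mL — R
Doxycycline (26 mm) in 23–26 mm — I
Daptomycin (0.06 μg/mL) ≤ 8 μg/mL ⇒ Susceptible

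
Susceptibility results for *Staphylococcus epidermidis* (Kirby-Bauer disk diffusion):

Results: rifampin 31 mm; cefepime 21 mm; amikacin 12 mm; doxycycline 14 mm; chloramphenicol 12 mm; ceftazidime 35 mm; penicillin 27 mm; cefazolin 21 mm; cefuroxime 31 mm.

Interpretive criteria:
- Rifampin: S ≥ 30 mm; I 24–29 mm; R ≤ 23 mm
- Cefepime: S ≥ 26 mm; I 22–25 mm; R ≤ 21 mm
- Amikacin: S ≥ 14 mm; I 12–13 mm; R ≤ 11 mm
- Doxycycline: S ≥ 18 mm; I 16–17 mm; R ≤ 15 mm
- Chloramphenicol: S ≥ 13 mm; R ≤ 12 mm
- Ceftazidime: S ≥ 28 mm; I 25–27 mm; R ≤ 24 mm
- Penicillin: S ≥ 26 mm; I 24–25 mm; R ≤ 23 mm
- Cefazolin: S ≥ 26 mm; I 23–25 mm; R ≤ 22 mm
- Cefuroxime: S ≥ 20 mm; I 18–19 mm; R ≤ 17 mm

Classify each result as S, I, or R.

Rifampin 31 mm: ≥ 30 mm ⇒ susceptible
Cefepime (21 mm) ≤ 21 mm — R
Amikacin: 12 mm is in 12–13 mm — I
Doxycycline (14 mm) ≤ 15 mm → resistant
Chloramphenicol 12 mm: ≤ 12 mm ⇒ resistant
Ceftazidime (35 mm) ≥ 28 mm — Susceptible
Penicillin 27 mm: ≥ 26 mm ⇒ S
Cefazolin: 21 mm is ≤ 22 mm → R
Cefuroxime 31 mm: ≥ 20 mm ⇒ S

S, R, I, R, R, S, S, R, S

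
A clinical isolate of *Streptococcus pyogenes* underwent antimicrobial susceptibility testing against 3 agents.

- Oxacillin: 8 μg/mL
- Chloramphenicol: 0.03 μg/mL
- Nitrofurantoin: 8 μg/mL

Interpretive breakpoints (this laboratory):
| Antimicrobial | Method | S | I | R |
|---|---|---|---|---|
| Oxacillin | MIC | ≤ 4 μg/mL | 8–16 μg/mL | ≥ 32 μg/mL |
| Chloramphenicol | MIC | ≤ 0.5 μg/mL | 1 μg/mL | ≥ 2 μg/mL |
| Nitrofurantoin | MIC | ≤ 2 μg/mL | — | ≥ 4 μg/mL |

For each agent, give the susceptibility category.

Oxacillin: 8 μg/mL is in 8–16 μg/mL → Intermediate
Chloramphenicol: 0.03 μg/mL is ≤ 0.5 μg/mL — S
Nitrofurantoin: 8 μg/mL is ≥ 4 μg/mL ⇒ R

I, S, R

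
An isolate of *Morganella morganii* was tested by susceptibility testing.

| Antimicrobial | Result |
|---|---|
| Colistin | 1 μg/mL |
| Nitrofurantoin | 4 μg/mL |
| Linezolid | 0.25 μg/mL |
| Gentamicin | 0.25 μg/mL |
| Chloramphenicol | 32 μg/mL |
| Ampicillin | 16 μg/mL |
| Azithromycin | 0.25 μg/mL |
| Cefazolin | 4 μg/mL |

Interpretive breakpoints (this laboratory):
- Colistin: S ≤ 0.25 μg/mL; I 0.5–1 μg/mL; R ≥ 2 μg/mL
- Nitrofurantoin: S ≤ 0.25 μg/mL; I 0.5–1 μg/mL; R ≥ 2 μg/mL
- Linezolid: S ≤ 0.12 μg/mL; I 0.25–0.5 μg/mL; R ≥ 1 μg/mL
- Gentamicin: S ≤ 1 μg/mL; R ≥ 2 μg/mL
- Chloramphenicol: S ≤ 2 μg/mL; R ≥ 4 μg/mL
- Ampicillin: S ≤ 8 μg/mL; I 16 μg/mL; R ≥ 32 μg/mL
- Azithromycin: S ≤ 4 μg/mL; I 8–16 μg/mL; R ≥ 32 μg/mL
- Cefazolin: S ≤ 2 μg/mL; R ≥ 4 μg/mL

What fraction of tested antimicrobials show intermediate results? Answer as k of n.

3 of 8

Colistin (1 μg/mL) in 0.5–1 μg/mL — I
Nitrofurantoin (4 μg/mL) ≥ 2 μg/mL → resistant
Linezolid (0.25 μg/mL) in 0.25–0.5 μg/mL — I
Gentamicin 0.25 μg/mL: ≤ 1 μg/mL — Susceptible
Chloramphenicol: 32 μg/mL is ≥ 4 μg/mL → Resistant
Ampicillin 16 μg/mL: = 16 μg/mL — I
Azithromycin (0.25 μg/mL) ≤ 4 μg/mL ⇒ Susceptible
Cefazolin: 4 μg/mL is ≥ 4 μg/mL — resistant
Intermediate: 3/8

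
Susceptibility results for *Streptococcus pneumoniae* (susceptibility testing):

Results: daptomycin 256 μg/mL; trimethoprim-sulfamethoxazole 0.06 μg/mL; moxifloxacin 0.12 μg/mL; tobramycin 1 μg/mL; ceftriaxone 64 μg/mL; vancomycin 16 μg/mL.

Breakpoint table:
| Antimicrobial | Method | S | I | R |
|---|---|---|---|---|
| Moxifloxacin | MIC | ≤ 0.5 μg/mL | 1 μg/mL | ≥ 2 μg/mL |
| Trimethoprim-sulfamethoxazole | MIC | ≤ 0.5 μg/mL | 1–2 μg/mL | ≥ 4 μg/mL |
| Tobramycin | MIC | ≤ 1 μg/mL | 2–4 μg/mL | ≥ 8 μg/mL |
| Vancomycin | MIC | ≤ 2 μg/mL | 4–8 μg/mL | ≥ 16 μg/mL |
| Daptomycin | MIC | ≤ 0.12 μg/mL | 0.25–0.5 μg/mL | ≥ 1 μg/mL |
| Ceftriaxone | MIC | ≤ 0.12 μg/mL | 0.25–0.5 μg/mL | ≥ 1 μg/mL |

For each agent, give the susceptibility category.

Daptomycin (256 μg/mL) ≥ 1 μg/mL ⇒ R
Trimethoprim-sulfamethoxazole: 0.06 μg/mL is ≤ 0.5 μg/mL ⇒ S
Moxifloxacin: 0.12 μg/mL is ≤ 0.5 μg/mL → S
Tobramycin (1 μg/mL) ≤ 1 μg/mL ⇒ Susceptible
Ceftriaxone 64 μg/mL: ≥ 1 μg/mL — Resistant
Vancomycin: 16 μg/mL is ≥ 16 μg/mL ⇒ resistant

R, S, S, S, R, R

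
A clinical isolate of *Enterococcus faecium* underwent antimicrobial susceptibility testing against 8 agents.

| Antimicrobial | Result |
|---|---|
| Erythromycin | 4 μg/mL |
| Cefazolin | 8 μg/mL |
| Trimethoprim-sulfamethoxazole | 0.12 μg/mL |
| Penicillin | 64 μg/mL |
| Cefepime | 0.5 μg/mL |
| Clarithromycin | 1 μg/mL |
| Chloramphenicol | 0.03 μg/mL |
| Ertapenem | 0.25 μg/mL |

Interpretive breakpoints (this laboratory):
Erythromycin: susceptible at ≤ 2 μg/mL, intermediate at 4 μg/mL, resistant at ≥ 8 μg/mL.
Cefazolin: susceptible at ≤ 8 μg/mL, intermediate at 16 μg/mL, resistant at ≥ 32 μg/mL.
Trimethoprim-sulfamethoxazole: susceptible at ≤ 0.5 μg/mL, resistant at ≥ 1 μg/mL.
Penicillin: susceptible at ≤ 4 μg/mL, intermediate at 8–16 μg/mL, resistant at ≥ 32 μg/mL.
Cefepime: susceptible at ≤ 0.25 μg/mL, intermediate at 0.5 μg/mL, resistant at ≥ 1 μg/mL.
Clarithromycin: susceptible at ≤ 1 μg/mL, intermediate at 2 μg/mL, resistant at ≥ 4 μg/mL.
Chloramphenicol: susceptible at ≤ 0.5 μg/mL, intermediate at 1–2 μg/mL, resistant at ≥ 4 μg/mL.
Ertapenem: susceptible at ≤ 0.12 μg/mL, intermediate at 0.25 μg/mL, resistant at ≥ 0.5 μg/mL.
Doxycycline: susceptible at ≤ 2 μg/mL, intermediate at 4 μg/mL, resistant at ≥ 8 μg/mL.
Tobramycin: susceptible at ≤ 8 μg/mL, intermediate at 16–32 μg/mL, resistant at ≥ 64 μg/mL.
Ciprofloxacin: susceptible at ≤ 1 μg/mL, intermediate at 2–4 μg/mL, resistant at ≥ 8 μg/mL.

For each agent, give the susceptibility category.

I, S, S, R, I, S, S, I

Erythromycin 4 μg/mL: = 4 μg/mL — intermediate
Cefazolin 8 μg/mL: ≤ 8 μg/mL → S
Trimethoprim-sulfamethoxazole 0.12 μg/mL: ≤ 0.5 μg/mL — susceptible
Penicillin 64 μg/mL: ≥ 32 μg/mL ⇒ resistant
Cefepime (0.5 μg/mL) = 0.5 μg/mL → I
Clarithromycin: 1 μg/mL is ≤ 1 μg/mL — Susceptible
Chloramphenicol (0.03 μg/mL) ≤ 0.5 μg/mL — Susceptible
Ertapenem: 0.25 μg/mL is = 0.25 μg/mL ⇒ intermediate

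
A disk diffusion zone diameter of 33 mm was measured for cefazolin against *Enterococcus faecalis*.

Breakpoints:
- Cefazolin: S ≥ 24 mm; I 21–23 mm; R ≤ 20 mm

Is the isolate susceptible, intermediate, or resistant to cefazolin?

S

Cefazolin (33 mm) ≥ 24 mm → Susceptible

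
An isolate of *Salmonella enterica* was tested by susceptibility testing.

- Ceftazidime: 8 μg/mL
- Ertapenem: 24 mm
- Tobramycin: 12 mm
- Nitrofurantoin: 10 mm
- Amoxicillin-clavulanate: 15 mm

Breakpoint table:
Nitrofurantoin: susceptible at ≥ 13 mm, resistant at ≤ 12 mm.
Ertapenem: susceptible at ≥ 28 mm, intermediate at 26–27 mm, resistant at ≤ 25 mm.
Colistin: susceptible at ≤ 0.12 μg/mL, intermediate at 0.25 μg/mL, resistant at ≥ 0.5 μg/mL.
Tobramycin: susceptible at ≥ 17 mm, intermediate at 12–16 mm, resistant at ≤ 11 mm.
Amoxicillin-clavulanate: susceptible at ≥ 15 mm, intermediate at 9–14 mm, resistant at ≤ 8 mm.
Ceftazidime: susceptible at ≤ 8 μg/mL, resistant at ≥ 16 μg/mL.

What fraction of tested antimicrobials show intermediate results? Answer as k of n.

Ceftazidime 8 μg/mL: ≤ 8 μg/mL ⇒ Susceptible
Ertapenem 24 mm: ≤ 25 mm — resistant
Tobramycin (12 mm) in 12–16 mm ⇒ Intermediate
Nitrofurantoin: 10 mm is ≤ 12 mm ⇒ Resistant
Amoxicillin-clavulanate (15 mm) ≥ 15 mm ⇒ susceptible
Intermediate: 1/5

1 of 5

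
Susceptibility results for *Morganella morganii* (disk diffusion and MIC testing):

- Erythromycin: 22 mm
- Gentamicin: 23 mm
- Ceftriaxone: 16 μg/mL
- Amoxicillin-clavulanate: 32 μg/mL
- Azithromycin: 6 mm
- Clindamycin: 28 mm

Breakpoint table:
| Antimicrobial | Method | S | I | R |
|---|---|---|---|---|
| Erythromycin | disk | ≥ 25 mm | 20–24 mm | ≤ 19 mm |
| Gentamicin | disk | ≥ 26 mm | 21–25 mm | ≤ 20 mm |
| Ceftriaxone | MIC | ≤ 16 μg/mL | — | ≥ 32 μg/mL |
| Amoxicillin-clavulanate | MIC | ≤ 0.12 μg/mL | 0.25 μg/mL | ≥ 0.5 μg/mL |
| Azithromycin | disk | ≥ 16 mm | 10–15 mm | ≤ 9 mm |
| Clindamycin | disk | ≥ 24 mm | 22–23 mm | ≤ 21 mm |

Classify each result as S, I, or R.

I, I, S, R, R, S

Erythromycin: 22 mm is in 20–24 mm — I
Gentamicin 23 mm: in 21–25 mm ⇒ I
Ceftriaxone: 16 μg/mL is ≤ 16 μg/mL — S
Amoxicillin-clavulanate 32 μg/mL: ≥ 0.5 μg/mL ⇒ resistant
Azithromycin (6 mm) ≤ 9 mm ⇒ Resistant
Clindamycin: 28 mm is ≥ 24 mm ⇒ S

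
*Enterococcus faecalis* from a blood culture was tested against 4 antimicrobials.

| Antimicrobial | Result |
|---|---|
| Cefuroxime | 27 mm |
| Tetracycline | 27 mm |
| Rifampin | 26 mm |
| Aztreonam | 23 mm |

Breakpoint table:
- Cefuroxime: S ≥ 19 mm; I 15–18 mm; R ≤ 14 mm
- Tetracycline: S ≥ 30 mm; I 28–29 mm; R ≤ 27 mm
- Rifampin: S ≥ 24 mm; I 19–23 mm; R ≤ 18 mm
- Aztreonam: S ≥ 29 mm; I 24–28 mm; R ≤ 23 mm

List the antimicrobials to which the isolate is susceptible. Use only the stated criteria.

cefuroxime, rifampin

Cefuroxime (27 mm) ≥ 19 mm ⇒ Susceptible
Tetracycline: 27 mm is ≤ 27 mm ⇒ resistant
Rifampin: 26 mm is ≥ 24 mm → Susceptible
Aztreonam: 23 mm is ≤ 23 mm ⇒ Resistant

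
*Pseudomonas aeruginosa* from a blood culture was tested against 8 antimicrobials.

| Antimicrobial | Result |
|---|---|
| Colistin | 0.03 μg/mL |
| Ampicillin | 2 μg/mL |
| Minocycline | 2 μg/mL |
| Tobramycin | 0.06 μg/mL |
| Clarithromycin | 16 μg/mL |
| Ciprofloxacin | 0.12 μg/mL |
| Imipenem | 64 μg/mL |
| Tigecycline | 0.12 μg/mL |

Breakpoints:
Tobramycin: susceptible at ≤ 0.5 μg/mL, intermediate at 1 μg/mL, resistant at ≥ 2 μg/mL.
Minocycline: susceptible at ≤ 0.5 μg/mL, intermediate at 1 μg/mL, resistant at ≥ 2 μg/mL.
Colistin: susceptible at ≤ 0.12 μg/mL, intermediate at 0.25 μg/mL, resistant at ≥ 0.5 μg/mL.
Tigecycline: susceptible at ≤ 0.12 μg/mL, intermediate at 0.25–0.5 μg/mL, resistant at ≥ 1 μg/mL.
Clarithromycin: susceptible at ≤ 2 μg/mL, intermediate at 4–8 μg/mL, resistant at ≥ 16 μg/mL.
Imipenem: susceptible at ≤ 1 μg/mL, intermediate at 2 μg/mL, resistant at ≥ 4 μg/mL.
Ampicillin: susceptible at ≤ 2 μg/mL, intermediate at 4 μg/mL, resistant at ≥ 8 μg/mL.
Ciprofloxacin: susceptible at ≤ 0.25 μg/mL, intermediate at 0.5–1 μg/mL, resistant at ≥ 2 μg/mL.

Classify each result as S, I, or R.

S, S, R, S, R, S, R, S

Colistin (0.03 μg/mL) ≤ 0.12 μg/mL ⇒ susceptible
Ampicillin: 2 μg/mL is ≤ 2 μg/mL → S
Minocycline: 2 μg/mL is ≥ 2 μg/mL ⇒ R
Tobramycin 0.06 μg/mL: ≤ 0.5 μg/mL — susceptible
Clarithromycin: 16 μg/mL is ≥ 16 μg/mL → Resistant
Ciprofloxacin 0.12 μg/mL: ≤ 0.25 μg/mL — Susceptible
Imipenem 64 μg/mL: ≥ 4 μg/mL — R
Tigecycline: 0.12 μg/mL is ≤ 0.12 μg/mL ⇒ susceptible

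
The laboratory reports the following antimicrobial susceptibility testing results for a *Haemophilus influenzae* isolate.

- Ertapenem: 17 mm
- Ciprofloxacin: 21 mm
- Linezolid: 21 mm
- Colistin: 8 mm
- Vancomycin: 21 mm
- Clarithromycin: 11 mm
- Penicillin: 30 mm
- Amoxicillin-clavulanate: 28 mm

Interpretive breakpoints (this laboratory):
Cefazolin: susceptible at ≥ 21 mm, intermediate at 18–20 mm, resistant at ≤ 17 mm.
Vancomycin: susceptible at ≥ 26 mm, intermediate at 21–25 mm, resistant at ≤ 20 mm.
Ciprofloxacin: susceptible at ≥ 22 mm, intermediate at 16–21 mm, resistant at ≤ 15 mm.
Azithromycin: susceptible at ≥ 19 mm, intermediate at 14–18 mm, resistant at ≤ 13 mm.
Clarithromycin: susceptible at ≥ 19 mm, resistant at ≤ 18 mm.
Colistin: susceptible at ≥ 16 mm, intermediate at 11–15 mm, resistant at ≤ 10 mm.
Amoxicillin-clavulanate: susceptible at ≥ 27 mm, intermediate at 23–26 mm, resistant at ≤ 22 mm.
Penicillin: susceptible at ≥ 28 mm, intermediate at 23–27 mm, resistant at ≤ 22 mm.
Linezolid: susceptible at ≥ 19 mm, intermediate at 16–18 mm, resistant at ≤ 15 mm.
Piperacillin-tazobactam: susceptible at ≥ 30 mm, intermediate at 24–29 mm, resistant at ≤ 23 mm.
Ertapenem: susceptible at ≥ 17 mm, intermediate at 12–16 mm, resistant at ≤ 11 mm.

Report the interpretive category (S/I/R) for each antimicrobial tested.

Ertapenem (17 mm) ≥ 17 mm — Susceptible
Ciprofloxacin (21 mm) in 16–21 mm ⇒ intermediate
Linezolid 21 mm: ≥ 19 mm → S
Colistin: 8 mm is ≤ 10 mm ⇒ R
Vancomycin: 21 mm is in 21–25 mm → intermediate
Clarithromycin: 11 mm is ≤ 18 mm ⇒ R
Penicillin 30 mm: ≥ 28 mm ⇒ Susceptible
Amoxicillin-clavulanate 28 mm: ≥ 27 mm ⇒ S

S, I, S, R, I, R, S, S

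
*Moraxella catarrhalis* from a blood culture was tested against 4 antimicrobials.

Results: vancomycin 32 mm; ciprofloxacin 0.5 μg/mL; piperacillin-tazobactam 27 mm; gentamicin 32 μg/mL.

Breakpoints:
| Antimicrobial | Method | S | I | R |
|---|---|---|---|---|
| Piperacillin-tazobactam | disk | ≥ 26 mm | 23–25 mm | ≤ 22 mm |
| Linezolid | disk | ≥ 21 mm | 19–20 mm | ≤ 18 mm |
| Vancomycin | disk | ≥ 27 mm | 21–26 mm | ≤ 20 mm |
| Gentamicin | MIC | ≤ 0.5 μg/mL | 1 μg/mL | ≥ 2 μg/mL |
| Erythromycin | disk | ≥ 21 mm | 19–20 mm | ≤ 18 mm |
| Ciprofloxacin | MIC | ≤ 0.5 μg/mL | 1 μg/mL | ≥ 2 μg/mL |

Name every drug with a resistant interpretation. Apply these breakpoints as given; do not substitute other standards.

Vancomycin 32 mm: ≥ 27 mm — S
Ciprofloxacin: 0.5 μg/mL is ≤ 0.5 μg/mL ⇒ S
Piperacillin-tazobactam: 27 mm is ≥ 26 mm — S
Gentamicin (32 μg/mL) ≥ 2 μg/mL ⇒ R

gentamicin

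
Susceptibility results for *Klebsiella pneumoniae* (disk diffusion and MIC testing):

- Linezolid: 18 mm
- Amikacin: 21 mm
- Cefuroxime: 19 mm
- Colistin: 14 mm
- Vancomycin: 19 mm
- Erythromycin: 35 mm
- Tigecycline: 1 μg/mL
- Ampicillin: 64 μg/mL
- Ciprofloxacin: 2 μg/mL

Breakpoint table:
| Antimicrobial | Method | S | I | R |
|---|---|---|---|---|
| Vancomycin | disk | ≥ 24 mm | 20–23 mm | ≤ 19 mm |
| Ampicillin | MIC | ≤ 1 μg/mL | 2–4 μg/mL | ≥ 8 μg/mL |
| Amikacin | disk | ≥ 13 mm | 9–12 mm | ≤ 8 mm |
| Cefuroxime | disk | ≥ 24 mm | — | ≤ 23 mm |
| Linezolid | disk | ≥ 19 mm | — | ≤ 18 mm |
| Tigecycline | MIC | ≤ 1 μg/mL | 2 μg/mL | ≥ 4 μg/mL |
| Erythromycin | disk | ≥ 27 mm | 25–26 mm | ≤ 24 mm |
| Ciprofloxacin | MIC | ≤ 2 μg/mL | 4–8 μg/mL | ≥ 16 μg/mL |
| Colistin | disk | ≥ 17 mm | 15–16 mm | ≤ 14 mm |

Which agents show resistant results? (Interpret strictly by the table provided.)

linezolid, cefuroxime, colistin, vancomycin, ampicillin

Linezolid (18 mm) ≤ 18 mm → R
Amikacin 21 mm: ≥ 13 mm — S
Cefuroxime 19 mm: ≤ 23 mm — Resistant
Colistin 14 mm: ≤ 14 mm ⇒ Resistant
Vancomycin (19 mm) ≤ 19 mm — Resistant
Erythromycin: 35 mm is ≥ 27 mm ⇒ S
Tigecycline (1 μg/mL) ≤ 1 μg/mL — S
Ampicillin 64 μg/mL: ≥ 8 μg/mL ⇒ R
Ciprofloxacin 2 μg/mL: ≤ 2 μg/mL ⇒ S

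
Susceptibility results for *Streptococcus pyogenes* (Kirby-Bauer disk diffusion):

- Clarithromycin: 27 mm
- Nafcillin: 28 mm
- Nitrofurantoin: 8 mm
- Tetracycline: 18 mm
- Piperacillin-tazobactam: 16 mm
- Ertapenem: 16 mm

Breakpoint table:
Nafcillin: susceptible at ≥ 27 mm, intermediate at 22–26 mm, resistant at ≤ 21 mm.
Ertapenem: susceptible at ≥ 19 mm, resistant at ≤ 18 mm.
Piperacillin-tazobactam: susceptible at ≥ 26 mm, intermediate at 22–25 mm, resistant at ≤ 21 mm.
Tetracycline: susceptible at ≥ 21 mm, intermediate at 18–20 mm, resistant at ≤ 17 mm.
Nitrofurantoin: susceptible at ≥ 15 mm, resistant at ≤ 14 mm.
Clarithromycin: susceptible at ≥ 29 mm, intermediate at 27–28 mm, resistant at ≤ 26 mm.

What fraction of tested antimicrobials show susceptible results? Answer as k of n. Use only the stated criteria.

1 of 6

Clarithromycin (27 mm) in 27–28 mm — Intermediate
Nafcillin (28 mm) ≥ 27 mm ⇒ susceptible
Nitrofurantoin 8 mm: ≤ 14 mm — resistant
Tetracycline 18 mm: in 18–20 mm — intermediate
Piperacillin-tazobactam: 16 mm is ≤ 21 mm → Resistant
Ertapenem 16 mm: ≤ 18 mm — Resistant
Susceptible: 1/6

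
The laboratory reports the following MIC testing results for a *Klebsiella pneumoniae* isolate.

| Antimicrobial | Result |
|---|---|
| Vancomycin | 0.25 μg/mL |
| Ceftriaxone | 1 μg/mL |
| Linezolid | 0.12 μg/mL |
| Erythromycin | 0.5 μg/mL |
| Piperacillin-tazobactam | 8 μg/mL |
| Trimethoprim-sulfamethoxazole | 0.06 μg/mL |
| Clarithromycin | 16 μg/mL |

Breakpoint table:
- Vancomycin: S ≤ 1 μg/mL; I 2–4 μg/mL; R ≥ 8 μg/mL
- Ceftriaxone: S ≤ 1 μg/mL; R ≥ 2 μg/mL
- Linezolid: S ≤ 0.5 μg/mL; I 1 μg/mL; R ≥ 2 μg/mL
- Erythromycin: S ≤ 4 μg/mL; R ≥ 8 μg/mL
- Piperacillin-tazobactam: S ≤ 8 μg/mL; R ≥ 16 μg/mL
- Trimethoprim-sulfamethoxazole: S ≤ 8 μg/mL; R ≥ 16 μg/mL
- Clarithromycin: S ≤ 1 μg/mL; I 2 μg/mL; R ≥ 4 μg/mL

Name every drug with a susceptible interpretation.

Vancomycin (0.25 μg/mL) ≤ 1 μg/mL ⇒ Susceptible
Ceftriaxone: 1 μg/mL is ≤ 1 μg/mL → susceptible
Linezolid: 0.12 μg/mL is ≤ 0.5 μg/mL → susceptible
Erythromycin 0.5 μg/mL: ≤ 4 μg/mL → Susceptible
Piperacillin-tazobactam (8 μg/mL) ≤ 8 μg/mL — S
Trimethoprim-sulfamethoxazole 0.06 μg/mL: ≤ 8 μg/mL → Susceptible
Clarithromycin 16 μg/mL: ≥ 4 μg/mL — R

vancomycin, ceftriaxone, linezolid, erythromycin, piperacillin-tazobactam, trimethoprim-sulfamethoxazole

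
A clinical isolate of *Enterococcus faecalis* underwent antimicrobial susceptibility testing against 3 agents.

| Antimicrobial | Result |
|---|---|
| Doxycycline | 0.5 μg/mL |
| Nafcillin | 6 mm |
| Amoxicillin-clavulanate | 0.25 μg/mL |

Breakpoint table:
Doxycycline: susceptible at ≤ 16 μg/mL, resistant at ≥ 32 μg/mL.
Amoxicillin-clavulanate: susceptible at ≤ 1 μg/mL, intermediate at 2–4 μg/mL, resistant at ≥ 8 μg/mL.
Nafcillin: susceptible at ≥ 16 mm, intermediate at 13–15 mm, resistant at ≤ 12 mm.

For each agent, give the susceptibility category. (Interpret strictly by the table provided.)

S, R, S

Doxycycline (0.5 μg/mL) ≤ 16 μg/mL ⇒ Susceptible
Nafcillin 6 mm: ≤ 12 mm ⇒ resistant
Amoxicillin-clavulanate 0.25 μg/mL: ≤ 1 μg/mL → S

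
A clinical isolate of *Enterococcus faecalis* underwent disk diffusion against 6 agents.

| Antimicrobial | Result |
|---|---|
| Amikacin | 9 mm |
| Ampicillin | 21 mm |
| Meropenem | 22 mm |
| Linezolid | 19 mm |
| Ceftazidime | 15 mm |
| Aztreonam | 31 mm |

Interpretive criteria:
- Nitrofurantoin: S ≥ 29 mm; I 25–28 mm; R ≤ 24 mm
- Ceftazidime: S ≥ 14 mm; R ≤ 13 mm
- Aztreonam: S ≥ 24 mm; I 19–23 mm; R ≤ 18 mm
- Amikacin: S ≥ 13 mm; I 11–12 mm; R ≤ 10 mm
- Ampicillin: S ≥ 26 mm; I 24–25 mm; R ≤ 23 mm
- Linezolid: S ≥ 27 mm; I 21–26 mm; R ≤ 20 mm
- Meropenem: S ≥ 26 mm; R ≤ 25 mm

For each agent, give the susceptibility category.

R, R, R, R, S, S

Amikacin: 9 mm is ≤ 10 mm → R
Ampicillin (21 mm) ≤ 23 mm ⇒ R
Meropenem 22 mm: ≤ 25 mm — R
Linezolid (19 mm) ≤ 20 mm → R
Ceftazidime (15 mm) ≥ 14 mm ⇒ susceptible
Aztreonam: 31 mm is ≥ 24 mm ⇒ susceptible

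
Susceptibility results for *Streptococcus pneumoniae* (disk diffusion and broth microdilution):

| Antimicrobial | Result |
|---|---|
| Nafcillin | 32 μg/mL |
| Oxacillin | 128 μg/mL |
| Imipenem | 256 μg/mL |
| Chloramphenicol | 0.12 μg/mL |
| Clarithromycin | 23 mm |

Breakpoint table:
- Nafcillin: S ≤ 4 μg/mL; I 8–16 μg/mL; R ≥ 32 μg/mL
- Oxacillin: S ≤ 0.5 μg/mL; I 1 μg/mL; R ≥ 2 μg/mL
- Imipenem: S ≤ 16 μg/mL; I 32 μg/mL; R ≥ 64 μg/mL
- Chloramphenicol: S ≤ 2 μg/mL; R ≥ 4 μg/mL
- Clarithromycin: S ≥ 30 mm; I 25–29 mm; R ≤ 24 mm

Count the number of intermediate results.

0

Nafcillin (32 μg/mL) ≥ 32 μg/mL — R
Oxacillin 128 μg/mL: ≥ 2 μg/mL — Resistant
Imipenem 256 μg/mL: ≥ 64 μg/mL ⇒ resistant
Chloramphenicol: 0.12 μg/mL is ≤ 2 μg/mL ⇒ susceptible
Clarithromycin (23 mm) ≤ 24 mm → Resistant
Intermediate: 0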